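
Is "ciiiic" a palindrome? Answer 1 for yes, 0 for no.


Input: ciiiic
Reversed: ciiiic
  Compare pos 0 ('c') with pos 5 ('c'): match
  Compare pos 1 ('i') with pos 4 ('i'): match
  Compare pos 2 ('i') with pos 3 ('i'): match
Result: palindrome

1


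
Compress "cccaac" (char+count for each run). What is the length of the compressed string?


Input: cccaac
Runs:
  'c' x 3 => "c3"
  'a' x 2 => "a2"
  'c' x 1 => "c1"
Compressed: "c3a2c1"
Compressed length: 6

6


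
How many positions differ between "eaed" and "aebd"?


Comparing "eaed" and "aebd" position by position:
  Position 0: 'e' vs 'a' => DIFFER
  Position 1: 'a' vs 'e' => DIFFER
  Position 2: 'e' vs 'b' => DIFFER
  Position 3: 'd' vs 'd' => same
Positions that differ: 3

3


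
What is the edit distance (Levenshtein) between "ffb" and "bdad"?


Computing edit distance: "ffb" -> "bdad"
DP table:
           b    d    a    d
      0    1    2    3    4
  f   1    1    2    3    4
  f   2    2    2    3    4
  b   3    2    3    3    4
Edit distance = dp[3][4] = 4

4


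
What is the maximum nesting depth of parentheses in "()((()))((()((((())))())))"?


Input: "()((()))((()((((())))())))"
Tracking depth:
  Position 0 '(': depth becomes 1
  Position 1 ')': depth becomes 0
  Position 2 '(': depth becomes 1
  Position 3 '(': depth becomes 2
  Position 4 '(': depth becomes 3
  Position 5 ')': depth becomes 2
  Position 6 ')': depth becomes 1
  Position 7 ')': depth becomes 0
  Position 8 '(': depth becomes 1
  Position 9 '(': depth becomes 2
  Position 10 '(': depth becomes 3
  Position 11 ')': depth becomes 2
  Position 12 '(': depth becomes 3
  Position 13 '(': depth becomes 4
  Position 14 '(': depth becomes 5
  Position 15 '(': depth becomes 6
  Position 16 '(': depth becomes 7
  Position 17 ')': depth becomes 6
  Position 18 ')': depth becomes 5
  Position 19 ')': depth becomes 4
  Position 20 ')': depth becomes 3
  Position 21 '(': depth becomes 4
  Position 22 ')': depth becomes 3
  Position 23 ')': depth becomes 2
  Position 24 ')': depth becomes 1
  Position 25 ')': depth becomes 0
Maximum depth reached: 7

7


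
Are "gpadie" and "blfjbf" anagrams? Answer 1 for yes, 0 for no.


Strings: "gpadie", "blfjbf"
Sorted first:  adegip
Sorted second: bbffjl
Differ at position 0: 'a' vs 'b' => not anagrams

0


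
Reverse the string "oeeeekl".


Input: oeeeekl
Reading characters right to left:
  Position 6: 'l'
  Position 5: 'k'
  Position 4: 'e'
  Position 3: 'e'
  Position 2: 'e'
  Position 1: 'e'
  Position 0: 'o'
Reversed: lkeeeeo

lkeeeeo


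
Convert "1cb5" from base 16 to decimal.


Input: "1cb5" in base 16
Positional expansion:
  Digit '1' (value 1) x 16^3 = 4096
  Digit 'c' (value 12) x 16^2 = 3072
  Digit 'b' (value 11) x 16^1 = 176
  Digit '5' (value 5) x 16^0 = 5
Sum = 7349

7349


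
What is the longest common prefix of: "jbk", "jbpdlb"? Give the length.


Words: jbk, jbpdlb
  Position 0: all 'j' => match
  Position 1: all 'b' => match
  Position 2: ('k', 'p') => mismatch, stop
LCP = "jb" (length 2)

2


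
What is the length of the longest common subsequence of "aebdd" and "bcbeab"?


LCS of "aebdd" and "bcbeab"
DP table:
           b    c    b    e    a    b
      0    0    0    0    0    0    0
  a   0    0    0    0    0    1    1
  e   0    0    0    0    1    1    1
  b   0    1    1    1    1    1    2
  d   0    1    1    1    1    1    2
  d   0    1    1    1    1    1    2
LCS length = dp[5][6] = 2

2


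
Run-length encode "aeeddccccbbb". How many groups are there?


Input: aeeddccccbbb
Scanning for consecutive runs:
  Group 1: 'a' x 1 (positions 0-0)
  Group 2: 'e' x 2 (positions 1-2)
  Group 3: 'd' x 2 (positions 3-4)
  Group 4: 'c' x 4 (positions 5-8)
  Group 5: 'b' x 3 (positions 9-11)
Total groups: 5

5


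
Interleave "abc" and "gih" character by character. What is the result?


Interleaving "abc" and "gih":
  Position 0: 'a' from first, 'g' from second => "ag"
  Position 1: 'b' from first, 'i' from second => "bi"
  Position 2: 'c' from first, 'h' from second => "ch"
Result: agbich

agbich


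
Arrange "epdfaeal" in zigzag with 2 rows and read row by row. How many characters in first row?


Zigzag "epdfaeal" into 2 rows:
Placing characters:
  'e' => row 0
  'p' => row 1
  'd' => row 0
  'f' => row 1
  'a' => row 0
  'e' => row 1
  'a' => row 0
  'l' => row 1
Rows:
  Row 0: "edaa"
  Row 1: "pfel"
First row length: 4

4


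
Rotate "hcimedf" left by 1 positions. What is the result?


Input: "hcimedf", rotate left by 1
First 1 characters: "h"
Remaining characters: "cimedf"
Concatenate remaining + first: "cimedf" + "h" = "cimedfh"

cimedfh


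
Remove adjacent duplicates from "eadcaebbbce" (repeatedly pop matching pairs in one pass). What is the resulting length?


Input: eadcaebbbce
Stack-based adjacent duplicate removal:
  Read 'e': push. Stack: e
  Read 'a': push. Stack: ea
  Read 'd': push. Stack: ead
  Read 'c': push. Stack: eadc
  Read 'a': push. Stack: eadca
  Read 'e': push. Stack: eadcae
  Read 'b': push. Stack: eadcaeb
  Read 'b': matches stack top 'b' => pop. Stack: eadcae
  Read 'b': push. Stack: eadcaeb
  Read 'c': push. Stack: eadcaebc
  Read 'e': push. Stack: eadcaebce
Final stack: "eadcaebce" (length 9)

9


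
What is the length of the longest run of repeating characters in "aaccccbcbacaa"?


Input: "aaccccbcbacaa"
Scanning for longest run:
  Position 1 ('a'): continues run of 'a', length=2
  Position 2 ('c'): new char, reset run to 1
  Position 3 ('c'): continues run of 'c', length=2
  Position 4 ('c'): continues run of 'c', length=3
  Position 5 ('c'): continues run of 'c', length=4
  Position 6 ('b'): new char, reset run to 1
  Position 7 ('c'): new char, reset run to 1
  Position 8 ('b'): new char, reset run to 1
  Position 9 ('a'): new char, reset run to 1
  Position 10 ('c'): new char, reset run to 1
  Position 11 ('a'): new char, reset run to 1
  Position 12 ('a'): continues run of 'a', length=2
Longest run: 'c' with length 4

4


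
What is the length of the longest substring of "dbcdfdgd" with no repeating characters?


Input: "dbcdfdgd"
Sliding window (track last position of each char):
  Position 0 ('d'): window [0,0] length 1 -- new best
  Position 1 ('b'): window [0,1] length 2 -- new best
  Position 2 ('c'): window [0,2] length 3 -- new best
  Position 3 ('d'): repeat (last at 0), move window start to 1
  Position 3 ('d'): window [1,3] length 3
  Position 4 ('f'): window [1,4] length 4 -- new best
  Position 5 ('d'): repeat (last at 3), move window start to 4
  Position 5 ('d'): window [4,5] length 2
  Position 6 ('g'): window [4,6] length 3
  Position 7 ('d'): repeat (last at 5), move window start to 6
  Position 7 ('d'): window [6,7] length 2
Longest substring with no repeats: "bcdf" with length 4

4


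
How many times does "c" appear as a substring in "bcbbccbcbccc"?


Searching for "c" in "bcbbccbcbccc"
Scanning each position:
  Position 0: "b" => no
  Position 1: "c" => MATCH
  Position 2: "b" => no
  Position 3: "b" => no
  Position 4: "c" => MATCH
  Position 5: "c" => MATCH
  Position 6: "b" => no
  Position 7: "c" => MATCH
  Position 8: "b" => no
  Position 9: "c" => MATCH
  Position 10: "c" => MATCH
  Position 11: "c" => MATCH
Total occurrences: 7

7


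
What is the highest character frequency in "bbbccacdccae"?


Input: bbbccacdccae
Character counts:
  'a': 2
  'b': 3
  'c': 5
  'd': 1
  'e': 1
Maximum frequency: 5

5


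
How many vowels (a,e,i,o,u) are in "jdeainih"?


Input: jdeainih
Checking each character:
  'j' at position 0: consonant
  'd' at position 1: consonant
  'e' at position 2: vowel (running total: 1)
  'a' at position 3: vowel (running total: 2)
  'i' at position 4: vowel (running total: 3)
  'n' at position 5: consonant
  'i' at position 6: vowel (running total: 4)
  'h' at position 7: consonant
Total vowels: 4

4


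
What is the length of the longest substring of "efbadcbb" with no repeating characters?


Input: "efbadcbb"
Sliding window (track last position of each char):
  Position 0 ('e'): window [0,0] length 1 -- new best
  Position 1 ('f'): window [0,1] length 2 -- new best
  Position 2 ('b'): window [0,2] length 3 -- new best
  Position 3 ('a'): window [0,3] length 4 -- new best
  Position 4 ('d'): window [0,4] length 5 -- new best
  Position 5 ('c'): window [0,5] length 6 -- new best
  Position 6 ('b'): repeat (last at 2), move window start to 3
  Position 6 ('b'): window [3,6] length 4
  Position 7 ('b'): repeat (last at 6), move window start to 7
  Position 7 ('b'): window [7,7] length 1
Longest substring with no repeats: "efbadc" with length 6

6


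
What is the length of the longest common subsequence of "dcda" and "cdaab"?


LCS of "dcda" and "cdaab"
DP table:
           c    d    a    a    b
      0    0    0    0    0    0
  d   0    0    1    1    1    1
  c   0    1    1    1    1    1
  d   0    1    2    2    2    2
  a   0    1    2    3    3    3
LCS length = dp[4][5] = 3

3


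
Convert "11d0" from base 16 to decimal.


Input: "11d0" in base 16
Positional expansion:
  Digit '1' (value 1) x 16^3 = 4096
  Digit '1' (value 1) x 16^2 = 256
  Digit 'd' (value 13) x 16^1 = 208
  Digit '0' (value 0) x 16^0 = 0
Sum = 4560

4560


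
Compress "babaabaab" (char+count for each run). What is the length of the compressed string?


Input: babaabaab
Runs:
  'b' x 1 => "b1"
  'a' x 1 => "a1"
  'b' x 1 => "b1"
  'a' x 2 => "a2"
  'b' x 1 => "b1"
  'a' x 2 => "a2"
  'b' x 1 => "b1"
Compressed: "b1a1b1a2b1a2b1"
Compressed length: 14

14


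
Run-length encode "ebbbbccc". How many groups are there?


Input: ebbbbccc
Scanning for consecutive runs:
  Group 1: 'e' x 1 (positions 0-0)
  Group 2: 'b' x 4 (positions 1-4)
  Group 3: 'c' x 3 (positions 5-7)
Total groups: 3

3


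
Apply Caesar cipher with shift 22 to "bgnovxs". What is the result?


Caesar cipher: shift "bgnovxs" by 22
  'b' (pos 1) + 22 = pos 23 = 'x'
  'g' (pos 6) + 22 = pos 2 = 'c'
  'n' (pos 13) + 22 = pos 9 = 'j'
  'o' (pos 14) + 22 = pos 10 = 'k'
  'v' (pos 21) + 22 = pos 17 = 'r'
  'x' (pos 23) + 22 = pos 19 = 't'
  's' (pos 18) + 22 = pos 14 = 'o'
Result: xcjkrto

xcjkrto


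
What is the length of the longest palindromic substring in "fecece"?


Input: "fecece"
Checking substrings for palindromes:
  [1:6] "ecece" (len 5) => palindrome
  [1:4] "ece" (len 3) => palindrome
  [2:5] "cec" (len 3) => palindrome
  [3:6] "ece" (len 3) => palindrome
Longest palindromic substring: "ecece" with length 5

5


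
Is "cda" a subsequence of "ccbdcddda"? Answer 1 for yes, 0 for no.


Check if "cda" is a subsequence of "ccbdcddda"
Greedy scan:
  Position 0 ('c'): matches sub[0] = 'c'
  Position 1 ('c'): no match needed
  Position 2 ('b'): no match needed
  Position 3 ('d'): matches sub[1] = 'd'
  Position 4 ('c'): no match needed
  Position 5 ('d'): no match needed
  Position 6 ('d'): no match needed
  Position 7 ('d'): no match needed
  Position 8 ('a'): matches sub[2] = 'a'
All 3 characters matched => is a subsequence

1


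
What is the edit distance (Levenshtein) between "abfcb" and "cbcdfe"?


Computing edit distance: "abfcb" -> "cbcdfe"
DP table:
           c    b    c    d    f    e
      0    1    2    3    4    5    6
  a   1    1    2    3    4    5    6
  b   2    2    1    2    3    4    5
  f   3    3    2    2    3    3    4
  c   4    3    3    2    3    4    4
  b   5    4    3    3    3    4    5
Edit distance = dp[5][6] = 5

5


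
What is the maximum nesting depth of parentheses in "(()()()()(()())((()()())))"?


Input: "(()()()()(()())((()()())))"
Tracking depth:
  Position 0 '(': depth becomes 1
  Position 1 '(': depth becomes 2
  Position 2 ')': depth becomes 1
  Position 3 '(': depth becomes 2
  Position 4 ')': depth becomes 1
  Position 5 '(': depth becomes 2
  Position 6 ')': depth becomes 1
  Position 7 '(': depth becomes 2
  Position 8 ')': depth becomes 1
  Position 9 '(': depth becomes 2
  Position 10 '(': depth becomes 3
  Position 11 ')': depth becomes 2
  Position 12 '(': depth becomes 3
  Position 13 ')': depth becomes 2
  Position 14 ')': depth becomes 1
  Position 15 '(': depth becomes 2
  Position 16 '(': depth becomes 3
  Position 17 '(': depth becomes 4
  Position 18 ')': depth becomes 3
  Position 19 '(': depth becomes 4
  Position 20 ')': depth becomes 3
  Position 21 '(': depth becomes 4
  Position 22 ')': depth becomes 3
  Position 23 ')': depth becomes 2
  Position 24 ')': depth becomes 1
  Position 25 ')': depth becomes 0
Maximum depth reached: 4

4


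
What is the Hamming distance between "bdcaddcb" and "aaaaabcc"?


Comparing "bdcaddcb" and "aaaaabcc" position by position:
  Position 0: 'b' vs 'a' => differ
  Position 1: 'd' vs 'a' => differ
  Position 2: 'c' vs 'a' => differ
  Position 3: 'a' vs 'a' => same
  Position 4: 'd' vs 'a' => differ
  Position 5: 'd' vs 'b' => differ
  Position 6: 'c' vs 'c' => same
  Position 7: 'b' vs 'c' => differ
Total differences (Hamming distance): 6

6


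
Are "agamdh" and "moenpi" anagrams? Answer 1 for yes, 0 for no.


Strings: "agamdh", "moenpi"
Sorted first:  aadghm
Sorted second: eimnop
Differ at position 0: 'a' vs 'e' => not anagrams

0


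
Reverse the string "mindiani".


Input: mindiani
Reading characters right to left:
  Position 7: 'i'
  Position 6: 'n'
  Position 5: 'a'
  Position 4: 'i'
  Position 3: 'd'
  Position 2: 'n'
  Position 1: 'i'
  Position 0: 'm'
Reversed: inaidnim

inaidnim


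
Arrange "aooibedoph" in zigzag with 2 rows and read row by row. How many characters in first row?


Zigzag "aooibedoph" into 2 rows:
Placing characters:
  'a' => row 0
  'o' => row 1
  'o' => row 0
  'i' => row 1
  'b' => row 0
  'e' => row 1
  'd' => row 0
  'o' => row 1
  'p' => row 0
  'h' => row 1
Rows:
  Row 0: "aobdp"
  Row 1: "oieoh"
First row length: 5

5


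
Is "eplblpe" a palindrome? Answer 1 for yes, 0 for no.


Input: eplblpe
Reversed: eplblpe
  Compare pos 0 ('e') with pos 6 ('e'): match
  Compare pos 1 ('p') with pos 5 ('p'): match
  Compare pos 2 ('l') with pos 4 ('l'): match
Result: palindrome

1


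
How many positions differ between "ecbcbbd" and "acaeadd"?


Comparing "ecbcbbd" and "acaeadd" position by position:
  Position 0: 'e' vs 'a' => DIFFER
  Position 1: 'c' vs 'c' => same
  Position 2: 'b' vs 'a' => DIFFER
  Position 3: 'c' vs 'e' => DIFFER
  Position 4: 'b' vs 'a' => DIFFER
  Position 5: 'b' vs 'd' => DIFFER
  Position 6: 'd' vs 'd' => same
Positions that differ: 5

5


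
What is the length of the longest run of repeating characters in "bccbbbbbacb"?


Input: "bccbbbbbacb"
Scanning for longest run:
  Position 1 ('c'): new char, reset run to 1
  Position 2 ('c'): continues run of 'c', length=2
  Position 3 ('b'): new char, reset run to 1
  Position 4 ('b'): continues run of 'b', length=2
  Position 5 ('b'): continues run of 'b', length=3
  Position 6 ('b'): continues run of 'b', length=4
  Position 7 ('b'): continues run of 'b', length=5
  Position 8 ('a'): new char, reset run to 1
  Position 9 ('c'): new char, reset run to 1
  Position 10 ('b'): new char, reset run to 1
Longest run: 'b' with length 5

5


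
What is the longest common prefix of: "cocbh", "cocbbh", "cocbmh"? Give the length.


Words: cocbh, cocbbh, cocbmh
  Position 0: all 'c' => match
  Position 1: all 'o' => match
  Position 2: all 'c' => match
  Position 3: all 'b' => match
  Position 4: ('h', 'b', 'm') => mismatch, stop
LCP = "cocb" (length 4)

4


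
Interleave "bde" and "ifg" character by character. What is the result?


Interleaving "bde" and "ifg":
  Position 0: 'b' from first, 'i' from second => "bi"
  Position 1: 'd' from first, 'f' from second => "df"
  Position 2: 'e' from first, 'g' from second => "eg"
Result: bidfeg

bidfeg


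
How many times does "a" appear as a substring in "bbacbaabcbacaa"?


Searching for "a" in "bbacbaabcbacaa"
Scanning each position:
  Position 0: "b" => no
  Position 1: "b" => no
  Position 2: "a" => MATCH
  Position 3: "c" => no
  Position 4: "b" => no
  Position 5: "a" => MATCH
  Position 6: "a" => MATCH
  Position 7: "b" => no
  Position 8: "c" => no
  Position 9: "b" => no
  Position 10: "a" => MATCH
  Position 11: "c" => no
  Position 12: "a" => MATCH
  Position 13: "a" => MATCH
Total occurrences: 6

6


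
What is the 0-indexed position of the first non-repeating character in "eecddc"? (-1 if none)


Input: eecddc
Character frequencies:
  'c': 2
  'd': 2
  'e': 2
Scanning left to right for freq == 1:
  Position 0 ('e'): freq=2, skip
  Position 1 ('e'): freq=2, skip
  Position 2 ('c'): freq=2, skip
  Position 3 ('d'): freq=2, skip
  Position 4 ('d'): freq=2, skip
  Position 5 ('c'): freq=2, skip
  No unique character found => answer = -1

-1


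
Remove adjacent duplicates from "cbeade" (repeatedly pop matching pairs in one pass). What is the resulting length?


Input: cbeade
Stack-based adjacent duplicate removal:
  Read 'c': push. Stack: c
  Read 'b': push. Stack: cb
  Read 'e': push. Stack: cbe
  Read 'a': push. Stack: cbea
  Read 'd': push. Stack: cbead
  Read 'e': push. Stack: cbeade
Final stack: "cbeade" (length 6)

6


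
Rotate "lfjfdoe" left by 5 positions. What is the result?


Input: "lfjfdoe", rotate left by 5
First 5 characters: "lfjfd"
Remaining characters: "oe"
Concatenate remaining + first: "oe" + "lfjfd" = "oelfjfd"

oelfjfd


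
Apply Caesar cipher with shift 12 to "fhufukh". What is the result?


Caesar cipher: shift "fhufukh" by 12
  'f' (pos 5) + 12 = pos 17 = 'r'
  'h' (pos 7) + 12 = pos 19 = 't'
  'u' (pos 20) + 12 = pos 6 = 'g'
  'f' (pos 5) + 12 = pos 17 = 'r'
  'u' (pos 20) + 12 = pos 6 = 'g'
  'k' (pos 10) + 12 = pos 22 = 'w'
  'h' (pos 7) + 12 = pos 19 = 't'
Result: rtgrgwt

rtgrgwt


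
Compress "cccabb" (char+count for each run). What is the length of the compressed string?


Input: cccabb
Runs:
  'c' x 3 => "c3"
  'a' x 1 => "a1"
  'b' x 2 => "b2"
Compressed: "c3a1b2"
Compressed length: 6

6


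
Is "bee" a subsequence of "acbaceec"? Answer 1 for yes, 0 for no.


Check if "bee" is a subsequence of "acbaceec"
Greedy scan:
  Position 0 ('a'): no match needed
  Position 1 ('c'): no match needed
  Position 2 ('b'): matches sub[0] = 'b'
  Position 3 ('a'): no match needed
  Position 4 ('c'): no match needed
  Position 5 ('e'): matches sub[1] = 'e'
  Position 6 ('e'): matches sub[2] = 'e'
  Position 7 ('c'): no match needed
All 3 characters matched => is a subsequence

1


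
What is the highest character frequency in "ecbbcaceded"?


Input: ecbbcaceded
Character counts:
  'a': 1
  'b': 2
  'c': 3
  'd': 2
  'e': 3
Maximum frequency: 3

3


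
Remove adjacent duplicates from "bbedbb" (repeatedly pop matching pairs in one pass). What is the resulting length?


Input: bbedbb
Stack-based adjacent duplicate removal:
  Read 'b': push. Stack: b
  Read 'b': matches stack top 'b' => pop. Stack: (empty)
  Read 'e': push. Stack: e
  Read 'd': push. Stack: ed
  Read 'b': push. Stack: edb
  Read 'b': matches stack top 'b' => pop. Stack: ed
Final stack: "ed" (length 2)

2


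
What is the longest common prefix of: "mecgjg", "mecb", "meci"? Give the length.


Words: mecgjg, mecb, meci
  Position 0: all 'm' => match
  Position 1: all 'e' => match
  Position 2: all 'c' => match
  Position 3: ('g', 'b', 'i') => mismatch, stop
LCP = "mec" (length 3)

3


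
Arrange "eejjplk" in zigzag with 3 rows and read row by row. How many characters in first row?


Zigzag "eejjplk" into 3 rows:
Placing characters:
  'e' => row 0
  'e' => row 1
  'j' => row 2
  'j' => row 1
  'p' => row 0
  'l' => row 1
  'k' => row 2
Rows:
  Row 0: "ep"
  Row 1: "ejl"
  Row 2: "jk"
First row length: 2

2


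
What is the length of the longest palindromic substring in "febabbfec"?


Input: "febabbfec"
Checking substrings for palindromes:
  [2:5] "bab" (len 3) => palindrome
  [4:6] "bb" (len 2) => palindrome
Longest palindromic substring: "bab" with length 3

3


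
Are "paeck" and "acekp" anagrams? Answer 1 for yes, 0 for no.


Strings: "paeck", "acekp"
Sorted first:  acekp
Sorted second: acekp
Sorted forms match => anagrams

1


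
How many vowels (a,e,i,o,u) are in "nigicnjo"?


Input: nigicnjo
Checking each character:
  'n' at position 0: consonant
  'i' at position 1: vowel (running total: 1)
  'g' at position 2: consonant
  'i' at position 3: vowel (running total: 2)
  'c' at position 4: consonant
  'n' at position 5: consonant
  'j' at position 6: consonant
  'o' at position 7: vowel (running total: 3)
Total vowels: 3

3


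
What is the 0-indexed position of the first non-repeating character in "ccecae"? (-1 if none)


Input: ccecae
Character frequencies:
  'a': 1
  'c': 3
  'e': 2
Scanning left to right for freq == 1:
  Position 0 ('c'): freq=3, skip
  Position 1 ('c'): freq=3, skip
  Position 2 ('e'): freq=2, skip
  Position 3 ('c'): freq=3, skip
  Position 4 ('a'): unique! => answer = 4

4


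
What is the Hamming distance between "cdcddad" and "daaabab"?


Comparing "cdcddad" and "daaabab" position by position:
  Position 0: 'c' vs 'd' => differ
  Position 1: 'd' vs 'a' => differ
  Position 2: 'c' vs 'a' => differ
  Position 3: 'd' vs 'a' => differ
  Position 4: 'd' vs 'b' => differ
  Position 5: 'a' vs 'a' => same
  Position 6: 'd' vs 'b' => differ
Total differences (Hamming distance): 6

6


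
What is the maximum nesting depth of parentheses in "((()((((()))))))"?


Input: "((()((((()))))))"
Tracking depth:
  Position 0 '(': depth becomes 1
  Position 1 '(': depth becomes 2
  Position 2 '(': depth becomes 3
  Position 3 ')': depth becomes 2
  Position 4 '(': depth becomes 3
  Position 5 '(': depth becomes 4
  Position 6 '(': depth becomes 5
  Position 7 '(': depth becomes 6
  Position 8 '(': depth becomes 7
  Position 9 ')': depth becomes 6
  Position 10 ')': depth becomes 5
  Position 11 ')': depth becomes 4
  Position 12 ')': depth becomes 3
  Position 13 ')': depth becomes 2
  Position 14 ')': depth becomes 1
  Position 15 ')': depth becomes 0
Maximum depth reached: 7

7


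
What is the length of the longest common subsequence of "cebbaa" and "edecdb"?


LCS of "cebbaa" and "edecdb"
DP table:
           e    d    e    c    d    b
      0    0    0    0    0    0    0
  c   0    0    0    0    1    1    1
  e   0    1    1    1    1    1    1
  b   0    1    1    1    1    1    2
  b   0    1    1    1    1    1    2
  a   0    1    1    1    1    1    2
  a   0    1    1    1    1    1    2
LCS length = dp[6][6] = 2

2


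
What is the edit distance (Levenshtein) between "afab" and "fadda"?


Computing edit distance: "afab" -> "fadda"
DP table:
           f    a    d    d    a
      0    1    2    3    4    5
  a   1    1    1    2    3    4
  f   2    1    2    2    3    4
  a   3    2    1    2    3    3
  b   4    3    2    2    3    4
Edit distance = dp[4][5] = 4

4


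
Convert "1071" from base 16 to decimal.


Input: "1071" in base 16
Positional expansion:
  Digit '1' (value 1) x 16^3 = 4096
  Digit '0' (value 0) x 16^2 = 0
  Digit '7' (value 7) x 16^1 = 112
  Digit '1' (value 1) x 16^0 = 1
Sum = 4209

4209


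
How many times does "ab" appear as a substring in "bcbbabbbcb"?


Searching for "ab" in "bcbbabbbcb"
Scanning each position:
  Position 0: "bc" => no
  Position 1: "cb" => no
  Position 2: "bb" => no
  Position 3: "ba" => no
  Position 4: "ab" => MATCH
  Position 5: "bb" => no
  Position 6: "bb" => no
  Position 7: "bc" => no
  Position 8: "cb" => no
Total occurrences: 1

1


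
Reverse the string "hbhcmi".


Input: hbhcmi
Reading characters right to left:
  Position 5: 'i'
  Position 4: 'm'
  Position 3: 'c'
  Position 2: 'h'
  Position 1: 'b'
  Position 0: 'h'
Reversed: imchbh

imchbh


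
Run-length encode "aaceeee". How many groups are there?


Input: aaceeee
Scanning for consecutive runs:
  Group 1: 'a' x 2 (positions 0-1)
  Group 2: 'c' x 1 (positions 2-2)
  Group 3: 'e' x 4 (positions 3-6)
Total groups: 3

3


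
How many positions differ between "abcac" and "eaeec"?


Comparing "abcac" and "eaeec" position by position:
  Position 0: 'a' vs 'e' => DIFFER
  Position 1: 'b' vs 'a' => DIFFER
  Position 2: 'c' vs 'e' => DIFFER
  Position 3: 'a' vs 'e' => DIFFER
  Position 4: 'c' vs 'c' => same
Positions that differ: 4

4


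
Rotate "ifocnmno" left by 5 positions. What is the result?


Input: "ifocnmno", rotate left by 5
First 5 characters: "ifocn"
Remaining characters: "mno"
Concatenate remaining + first: "mno" + "ifocn" = "mnoifocn"

mnoifocn


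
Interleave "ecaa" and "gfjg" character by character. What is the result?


Interleaving "ecaa" and "gfjg":
  Position 0: 'e' from first, 'g' from second => "eg"
  Position 1: 'c' from first, 'f' from second => "cf"
  Position 2: 'a' from first, 'j' from second => "aj"
  Position 3: 'a' from first, 'g' from second => "ag"
Result: egcfajag

egcfajag


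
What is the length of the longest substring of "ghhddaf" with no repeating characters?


Input: "ghhddaf"
Sliding window (track last position of each char):
  Position 0 ('g'): window [0,0] length 1 -- new best
  Position 1 ('h'): window [0,1] length 2 -- new best
  Position 2 ('h'): repeat (last at 1), move window start to 2
  Position 2 ('h'): window [2,2] length 1
  Position 3 ('d'): window [2,3] length 2
  Position 4 ('d'): repeat (last at 3), move window start to 4
  Position 4 ('d'): window [4,4] length 1
  Position 5 ('a'): window [4,5] length 2
  Position 6 ('f'): window [4,6] length 3 -- new best
Longest substring with no repeats: "daf" with length 3

3


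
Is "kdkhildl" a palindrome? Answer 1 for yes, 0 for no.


Input: kdkhildl
Reversed: ldlihkdk
  Compare pos 0 ('k') with pos 7 ('l'): MISMATCH
  Compare pos 1 ('d') with pos 6 ('d'): match
  Compare pos 2 ('k') with pos 5 ('l'): MISMATCH
  Compare pos 3 ('h') with pos 4 ('i'): MISMATCH
Result: not a palindrome

0


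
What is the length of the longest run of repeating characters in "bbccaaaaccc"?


Input: "bbccaaaaccc"
Scanning for longest run:
  Position 1 ('b'): continues run of 'b', length=2
  Position 2 ('c'): new char, reset run to 1
  Position 3 ('c'): continues run of 'c', length=2
  Position 4 ('a'): new char, reset run to 1
  Position 5 ('a'): continues run of 'a', length=2
  Position 6 ('a'): continues run of 'a', length=3
  Position 7 ('a'): continues run of 'a', length=4
  Position 8 ('c'): new char, reset run to 1
  Position 9 ('c'): continues run of 'c', length=2
  Position 10 ('c'): continues run of 'c', length=3
Longest run: 'a' with length 4

4


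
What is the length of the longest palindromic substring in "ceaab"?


Input: "ceaab"
Checking substrings for palindromes:
  [2:4] "aa" (len 2) => palindrome
Longest palindromic substring: "aa" with length 2

2


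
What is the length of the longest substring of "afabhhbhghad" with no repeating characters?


Input: "afabhhbhghad"
Sliding window (track last position of each char):
  Position 0 ('a'): window [0,0] length 1 -- new best
  Position 1 ('f'): window [0,1] length 2 -- new best
  Position 2 ('a'): repeat (last at 0), move window start to 1
  Position 2 ('a'): window [1,2] length 2
  Position 3 ('b'): window [1,3] length 3 -- new best
  Position 4 ('h'): window [1,4] length 4 -- new best
  Position 5 ('h'): repeat (last at 4), move window start to 5
  Position 5 ('h'): window [5,5] length 1
  Position 6 ('b'): window [5,6] length 2
  Position 7 ('h'): repeat (last at 5), move window start to 6
  Position 7 ('h'): window [6,7] length 2
  Position 8 ('g'): window [6,8] length 3
  Position 9 ('h'): repeat (last at 7), move window start to 8
  Position 9 ('h'): window [8,9] length 2
  Position 10 ('a'): window [8,10] length 3
  Position 11 ('d'): window [8,11] length 4
Longest substring with no repeats: "fabh" with length 4

4


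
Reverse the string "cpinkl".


Input: cpinkl
Reading characters right to left:
  Position 5: 'l'
  Position 4: 'k'
  Position 3: 'n'
  Position 2: 'i'
  Position 1: 'p'
  Position 0: 'c'
Reversed: lknipc

lknipc


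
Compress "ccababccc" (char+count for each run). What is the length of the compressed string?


Input: ccababccc
Runs:
  'c' x 2 => "c2"
  'a' x 1 => "a1"
  'b' x 1 => "b1"
  'a' x 1 => "a1"
  'b' x 1 => "b1"
  'c' x 3 => "c3"
Compressed: "c2a1b1a1b1c3"
Compressed length: 12

12


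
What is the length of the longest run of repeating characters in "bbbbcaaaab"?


Input: "bbbbcaaaab"
Scanning for longest run:
  Position 1 ('b'): continues run of 'b', length=2
  Position 2 ('b'): continues run of 'b', length=3
  Position 3 ('b'): continues run of 'b', length=4
  Position 4 ('c'): new char, reset run to 1
  Position 5 ('a'): new char, reset run to 1
  Position 6 ('a'): continues run of 'a', length=2
  Position 7 ('a'): continues run of 'a', length=3
  Position 8 ('a'): continues run of 'a', length=4
  Position 9 ('b'): new char, reset run to 1
Longest run: 'b' with length 4

4


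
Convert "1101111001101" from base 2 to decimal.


Input: "1101111001101" in base 2
Positional expansion:
  Digit '1' (value 1) x 2^12 = 4096
  Digit '1' (value 1) x 2^11 = 2048
  Digit '0' (value 0) x 2^10 = 0
  Digit '1' (value 1) x 2^9 = 512
  Digit '1' (value 1) x 2^8 = 256
  Digit '1' (value 1) x 2^7 = 128
  Digit '1' (value 1) x 2^6 = 64
  Digit '0' (value 0) x 2^5 = 0
  Digit '0' (value 0) x 2^4 = 0
  Digit '1' (value 1) x 2^3 = 8
  Digit '1' (value 1) x 2^2 = 4
  Digit '0' (value 0) x 2^1 = 0
  Digit '1' (value 1) x 2^0 = 1
Sum = 7117

7117


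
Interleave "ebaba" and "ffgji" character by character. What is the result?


Interleaving "ebaba" and "ffgji":
  Position 0: 'e' from first, 'f' from second => "ef"
  Position 1: 'b' from first, 'f' from second => "bf"
  Position 2: 'a' from first, 'g' from second => "ag"
  Position 3: 'b' from first, 'j' from second => "bj"
  Position 4: 'a' from first, 'i' from second => "ai"
Result: efbfagbjai

efbfagbjai


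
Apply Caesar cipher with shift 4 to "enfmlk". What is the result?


Caesar cipher: shift "enfmlk" by 4
  'e' (pos 4) + 4 = pos 8 = 'i'
  'n' (pos 13) + 4 = pos 17 = 'r'
  'f' (pos 5) + 4 = pos 9 = 'j'
  'm' (pos 12) + 4 = pos 16 = 'q'
  'l' (pos 11) + 4 = pos 15 = 'p'
  'k' (pos 10) + 4 = pos 14 = 'o'
Result: irjqpo

irjqpo


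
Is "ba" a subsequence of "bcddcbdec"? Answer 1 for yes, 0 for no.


Check if "ba" is a subsequence of "bcddcbdec"
Greedy scan:
  Position 0 ('b'): matches sub[0] = 'b'
  Position 1 ('c'): no match needed
  Position 2 ('d'): no match needed
  Position 3 ('d'): no match needed
  Position 4 ('c'): no match needed
  Position 5 ('b'): no match needed
  Position 6 ('d'): no match needed
  Position 7 ('e'): no match needed
  Position 8 ('c'): no match needed
Only matched 1/2 characters => not a subsequence

0


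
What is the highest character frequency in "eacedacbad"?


Input: eacedacbad
Character counts:
  'a': 3
  'b': 1
  'c': 2
  'd': 2
  'e': 2
Maximum frequency: 3

3


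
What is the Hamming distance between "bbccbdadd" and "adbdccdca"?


Comparing "bbccbdadd" and "adbdccdca" position by position:
  Position 0: 'b' vs 'a' => differ
  Position 1: 'b' vs 'd' => differ
  Position 2: 'c' vs 'b' => differ
  Position 3: 'c' vs 'd' => differ
  Position 4: 'b' vs 'c' => differ
  Position 5: 'd' vs 'c' => differ
  Position 6: 'a' vs 'd' => differ
  Position 7: 'd' vs 'c' => differ
  Position 8: 'd' vs 'a' => differ
Total differences (Hamming distance): 9

9


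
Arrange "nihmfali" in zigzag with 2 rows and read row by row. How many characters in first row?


Zigzag "nihmfali" into 2 rows:
Placing characters:
  'n' => row 0
  'i' => row 1
  'h' => row 0
  'm' => row 1
  'f' => row 0
  'a' => row 1
  'l' => row 0
  'i' => row 1
Rows:
  Row 0: "nhfl"
  Row 1: "imai"
First row length: 4

4


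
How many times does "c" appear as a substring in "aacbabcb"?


Searching for "c" in "aacbabcb"
Scanning each position:
  Position 0: "a" => no
  Position 1: "a" => no
  Position 2: "c" => MATCH
  Position 3: "b" => no
  Position 4: "a" => no
  Position 5: "b" => no
  Position 6: "c" => MATCH
  Position 7: "b" => no
Total occurrences: 2

2


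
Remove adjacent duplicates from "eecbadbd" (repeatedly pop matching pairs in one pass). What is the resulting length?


Input: eecbadbd
Stack-based adjacent duplicate removal:
  Read 'e': push. Stack: e
  Read 'e': matches stack top 'e' => pop. Stack: (empty)
  Read 'c': push. Stack: c
  Read 'b': push. Stack: cb
  Read 'a': push. Stack: cba
  Read 'd': push. Stack: cbad
  Read 'b': push. Stack: cbadb
  Read 'd': push. Stack: cbadbd
Final stack: "cbadbd" (length 6)

6


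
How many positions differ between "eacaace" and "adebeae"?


Comparing "eacaace" and "adebeae" position by position:
  Position 0: 'e' vs 'a' => DIFFER
  Position 1: 'a' vs 'd' => DIFFER
  Position 2: 'c' vs 'e' => DIFFER
  Position 3: 'a' vs 'b' => DIFFER
  Position 4: 'a' vs 'e' => DIFFER
  Position 5: 'c' vs 'a' => DIFFER
  Position 6: 'e' vs 'e' => same
Positions that differ: 6

6


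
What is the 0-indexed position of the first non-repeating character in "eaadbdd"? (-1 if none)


Input: eaadbdd
Character frequencies:
  'a': 2
  'b': 1
  'd': 3
  'e': 1
Scanning left to right for freq == 1:
  Position 0 ('e'): unique! => answer = 0

0


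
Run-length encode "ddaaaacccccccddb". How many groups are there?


Input: ddaaaacccccccddb
Scanning for consecutive runs:
  Group 1: 'd' x 2 (positions 0-1)
  Group 2: 'a' x 4 (positions 2-5)
  Group 3: 'c' x 7 (positions 6-12)
  Group 4: 'd' x 2 (positions 13-14)
  Group 5: 'b' x 1 (positions 15-15)
Total groups: 5

5


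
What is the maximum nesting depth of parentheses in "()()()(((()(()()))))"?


Input: "()()()(((()(()()))))"
Tracking depth:
  Position 0 '(': depth becomes 1
  Position 1 ')': depth becomes 0
  Position 2 '(': depth becomes 1
  Position 3 ')': depth becomes 0
  Position 4 '(': depth becomes 1
  Position 5 ')': depth becomes 0
  Position 6 '(': depth becomes 1
  Position 7 '(': depth becomes 2
  Position 8 '(': depth becomes 3
  Position 9 '(': depth becomes 4
  Position 10 ')': depth becomes 3
  Position 11 '(': depth becomes 4
  Position 12 '(': depth becomes 5
  Position 13 ')': depth becomes 4
  Position 14 '(': depth becomes 5
  Position 15 ')': depth becomes 4
  Position 16 ')': depth becomes 3
  Position 17 ')': depth becomes 2
  Position 18 ')': depth becomes 1
  Position 19 ')': depth becomes 0
Maximum depth reached: 5

5


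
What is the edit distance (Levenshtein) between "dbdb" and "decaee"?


Computing edit distance: "dbdb" -> "decaee"
DP table:
           d    e    c    a    e    e
      0    1    2    3    4    5    6
  d   1    0    1    2    3    4    5
  b   2    1    1    2    3    4    5
  d   3    2    2    2    3    4    5
  b   4    3    3    3    3    4    5
Edit distance = dp[4][6] = 5

5


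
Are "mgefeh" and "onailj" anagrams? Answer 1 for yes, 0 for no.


Strings: "mgefeh", "onailj"
Sorted first:  eefghm
Sorted second: aijlno
Differ at position 0: 'e' vs 'a' => not anagrams

0


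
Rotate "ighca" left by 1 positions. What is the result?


Input: "ighca", rotate left by 1
First 1 characters: "i"
Remaining characters: "ghca"
Concatenate remaining + first: "ghca" + "i" = "ghcai"

ghcai


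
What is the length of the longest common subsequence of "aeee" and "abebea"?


LCS of "aeee" and "abebea"
DP table:
           a    b    e    b    e    a
      0    0    0    0    0    0    0
  a   0    1    1    1    1    1    1
  e   0    1    1    2    2    2    2
  e   0    1    1    2    2    3    3
  e   0    1    1    2    2    3    3
LCS length = dp[4][6] = 3

3


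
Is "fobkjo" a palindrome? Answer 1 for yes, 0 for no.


Input: fobkjo
Reversed: ojkbof
  Compare pos 0 ('f') with pos 5 ('o'): MISMATCH
  Compare pos 1 ('o') with pos 4 ('j'): MISMATCH
  Compare pos 2 ('b') with pos 3 ('k'): MISMATCH
Result: not a palindrome

0


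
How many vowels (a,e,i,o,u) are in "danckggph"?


Input: danckggph
Checking each character:
  'd' at position 0: consonant
  'a' at position 1: vowel (running total: 1)
  'n' at position 2: consonant
  'c' at position 3: consonant
  'k' at position 4: consonant
  'g' at position 5: consonant
  'g' at position 6: consonant
  'p' at position 7: consonant
  'h' at position 8: consonant
Total vowels: 1

1


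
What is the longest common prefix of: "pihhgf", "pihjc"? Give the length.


Words: pihhgf, pihjc
  Position 0: all 'p' => match
  Position 1: all 'i' => match
  Position 2: all 'h' => match
  Position 3: ('h', 'j') => mismatch, stop
LCP = "pih" (length 3)

3


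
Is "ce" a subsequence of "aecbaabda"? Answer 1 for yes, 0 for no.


Check if "ce" is a subsequence of "aecbaabda"
Greedy scan:
  Position 0 ('a'): no match needed
  Position 1 ('e'): no match needed
  Position 2 ('c'): matches sub[0] = 'c'
  Position 3 ('b'): no match needed
  Position 4 ('a'): no match needed
  Position 5 ('a'): no match needed
  Position 6 ('b'): no match needed
  Position 7 ('d'): no match needed
  Position 8 ('a'): no match needed
Only matched 1/2 characters => not a subsequence

0


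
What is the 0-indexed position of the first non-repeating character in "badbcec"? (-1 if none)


Input: badbcec
Character frequencies:
  'a': 1
  'b': 2
  'c': 2
  'd': 1
  'e': 1
Scanning left to right for freq == 1:
  Position 0 ('b'): freq=2, skip
  Position 1 ('a'): unique! => answer = 1

1


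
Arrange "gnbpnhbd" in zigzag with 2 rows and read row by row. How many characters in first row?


Zigzag "gnbpnhbd" into 2 rows:
Placing characters:
  'g' => row 0
  'n' => row 1
  'b' => row 0
  'p' => row 1
  'n' => row 0
  'h' => row 1
  'b' => row 0
  'd' => row 1
Rows:
  Row 0: "gbnb"
  Row 1: "nphd"
First row length: 4

4


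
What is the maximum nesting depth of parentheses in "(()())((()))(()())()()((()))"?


Input: "(()())((()))(()())()()((()))"
Tracking depth:
  Position 0 '(': depth becomes 1
  Position 1 '(': depth becomes 2
  Position 2 ')': depth becomes 1
  Position 3 '(': depth becomes 2
  Position 4 ')': depth becomes 1
  Position 5 ')': depth becomes 0
  Position 6 '(': depth becomes 1
  Position 7 '(': depth becomes 2
  Position 8 '(': depth becomes 3
  Position 9 ')': depth becomes 2
  Position 10 ')': depth becomes 1
  Position 11 ')': depth becomes 0
  Position 12 '(': depth becomes 1
  Position 13 '(': depth becomes 2
  Position 14 ')': depth becomes 1
  Position 15 '(': depth becomes 2
  Position 16 ')': depth becomes 1
  Position 17 ')': depth becomes 0
  Position 18 '(': depth becomes 1
  Position 19 ')': depth becomes 0
  Position 20 '(': depth becomes 1
  Position 21 ')': depth becomes 0
  Position 22 '(': depth becomes 1
  Position 23 '(': depth becomes 2
  Position 24 '(': depth becomes 3
  Position 25 ')': depth becomes 2
  Position 26 ')': depth becomes 1
  Position 27 ')': depth becomes 0
Maximum depth reached: 3

3


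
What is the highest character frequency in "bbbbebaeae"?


Input: bbbbebaeae
Character counts:
  'a': 2
  'b': 5
  'e': 3
Maximum frequency: 5

5


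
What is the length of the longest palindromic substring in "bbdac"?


Input: "bbdac"
Checking substrings for palindromes:
  [0:2] "bb" (len 2) => palindrome
Longest palindromic substring: "bb" with length 2

2


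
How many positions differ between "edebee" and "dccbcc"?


Comparing "edebee" and "dccbcc" position by position:
  Position 0: 'e' vs 'd' => DIFFER
  Position 1: 'd' vs 'c' => DIFFER
  Position 2: 'e' vs 'c' => DIFFER
  Position 3: 'b' vs 'b' => same
  Position 4: 'e' vs 'c' => DIFFER
  Position 5: 'e' vs 'c' => DIFFER
Positions that differ: 5

5


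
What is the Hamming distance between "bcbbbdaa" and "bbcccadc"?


Comparing "bcbbbdaa" and "bbcccadc" position by position:
  Position 0: 'b' vs 'b' => same
  Position 1: 'c' vs 'b' => differ
  Position 2: 'b' vs 'c' => differ
  Position 3: 'b' vs 'c' => differ
  Position 4: 'b' vs 'c' => differ
  Position 5: 'd' vs 'a' => differ
  Position 6: 'a' vs 'd' => differ
  Position 7: 'a' vs 'c' => differ
Total differences (Hamming distance): 7

7
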